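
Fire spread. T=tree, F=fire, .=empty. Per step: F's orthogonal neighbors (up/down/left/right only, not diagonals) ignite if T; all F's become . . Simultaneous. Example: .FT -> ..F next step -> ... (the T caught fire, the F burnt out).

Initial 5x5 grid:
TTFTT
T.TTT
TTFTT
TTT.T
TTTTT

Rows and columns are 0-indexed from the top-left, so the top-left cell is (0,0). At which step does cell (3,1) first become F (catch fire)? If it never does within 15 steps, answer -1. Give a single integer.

Step 1: cell (3,1)='T' (+6 fires, +2 burnt)
Step 2: cell (3,1)='F' (+7 fires, +6 burnt)
  -> target ignites at step 2
Step 3: cell (3,1)='.' (+6 fires, +7 burnt)
Step 4: cell (3,1)='.' (+2 fires, +6 burnt)
Step 5: cell (3,1)='.' (+0 fires, +2 burnt)
  fire out at step 5

2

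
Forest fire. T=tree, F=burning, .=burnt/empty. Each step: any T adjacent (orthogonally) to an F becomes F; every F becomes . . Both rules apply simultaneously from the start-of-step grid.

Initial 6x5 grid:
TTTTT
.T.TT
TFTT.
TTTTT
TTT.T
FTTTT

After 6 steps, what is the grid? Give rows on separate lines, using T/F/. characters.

Step 1: 6 trees catch fire, 2 burn out
  TTTTT
  .F.TT
  F.FT.
  TFTTT
  FTT.T
  .FTTT
Step 2: 6 trees catch fire, 6 burn out
  TFTTT
  ...TT
  ...F.
  F.FTT
  .FT.T
  ..FTT
Step 3: 6 trees catch fire, 6 burn out
  F.FTT
  ...FT
  .....
  ...FT
  ..F.T
  ...FT
Step 4: 4 trees catch fire, 6 burn out
  ...FT
  ....F
  .....
  ....F
  ....T
  ....F
Step 5: 2 trees catch fire, 4 burn out
  ....F
  .....
  .....
  .....
  ....F
  .....
Step 6: 0 trees catch fire, 2 burn out
  .....
  .....
  .....
  .....
  .....
  .....

.....
.....
.....
.....
.....
.....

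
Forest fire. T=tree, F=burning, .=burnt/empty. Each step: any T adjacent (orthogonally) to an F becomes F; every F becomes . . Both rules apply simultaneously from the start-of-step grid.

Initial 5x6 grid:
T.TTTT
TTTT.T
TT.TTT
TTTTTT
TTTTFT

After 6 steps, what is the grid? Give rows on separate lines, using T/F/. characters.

Step 1: 3 trees catch fire, 1 burn out
  T.TTTT
  TTTT.T
  TT.TTT
  TTTTFT
  TTTF.F
Step 2: 4 trees catch fire, 3 burn out
  T.TTTT
  TTTT.T
  TT.TFT
  TTTF.F
  TTF...
Step 3: 4 trees catch fire, 4 burn out
  T.TTTT
  TTTT.T
  TT.F.F
  TTF...
  TF....
Step 4: 4 trees catch fire, 4 burn out
  T.TTTT
  TTTF.F
  TT....
  TF....
  F.....
Step 5: 5 trees catch fire, 4 burn out
  T.TFTF
  TTF...
  TF....
  F.....
  ......
Step 6: 4 trees catch fire, 5 burn out
  T.F.F.
  TF....
  F.....
  ......
  ......

T.F.F.
TF....
F.....
......
......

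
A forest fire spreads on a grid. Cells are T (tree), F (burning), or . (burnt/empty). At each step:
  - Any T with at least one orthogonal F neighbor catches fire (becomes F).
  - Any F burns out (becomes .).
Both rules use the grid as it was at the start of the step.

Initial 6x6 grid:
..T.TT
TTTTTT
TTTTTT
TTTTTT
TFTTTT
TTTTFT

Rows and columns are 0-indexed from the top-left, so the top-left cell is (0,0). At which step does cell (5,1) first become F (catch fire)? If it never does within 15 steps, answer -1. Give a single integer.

Step 1: cell (5,1)='F' (+7 fires, +2 burnt)
  -> target ignites at step 1
Step 2: cell (5,1)='.' (+8 fires, +7 burnt)
Step 3: cell (5,1)='.' (+6 fires, +8 burnt)
Step 4: cell (5,1)='.' (+5 fires, +6 burnt)
Step 5: cell (5,1)='.' (+4 fires, +5 burnt)
Step 6: cell (5,1)='.' (+1 fires, +4 burnt)
Step 7: cell (5,1)='.' (+0 fires, +1 burnt)
  fire out at step 7

1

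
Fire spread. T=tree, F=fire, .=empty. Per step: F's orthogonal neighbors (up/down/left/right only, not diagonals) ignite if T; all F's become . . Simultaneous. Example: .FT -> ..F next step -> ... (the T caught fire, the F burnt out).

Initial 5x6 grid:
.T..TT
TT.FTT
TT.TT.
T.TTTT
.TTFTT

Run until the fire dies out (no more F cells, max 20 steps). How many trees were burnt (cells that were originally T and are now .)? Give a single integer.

Answer: 14

Derivation:
Step 1: +5 fires, +2 burnt (F count now 5)
Step 2: +7 fires, +5 burnt (F count now 7)
Step 3: +2 fires, +7 burnt (F count now 2)
Step 4: +0 fires, +2 burnt (F count now 0)
Fire out after step 4
Initially T: 20, now '.': 24
Total burnt (originally-T cells now '.'): 14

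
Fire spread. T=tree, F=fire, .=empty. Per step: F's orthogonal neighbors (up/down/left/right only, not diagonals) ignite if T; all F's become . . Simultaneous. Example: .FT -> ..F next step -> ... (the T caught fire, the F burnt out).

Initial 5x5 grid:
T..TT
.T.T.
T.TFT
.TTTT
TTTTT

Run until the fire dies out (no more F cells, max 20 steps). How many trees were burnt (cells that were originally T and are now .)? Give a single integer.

Step 1: +4 fires, +1 burnt (F count now 4)
Step 2: +4 fires, +4 burnt (F count now 4)
Step 3: +4 fires, +4 burnt (F count now 4)
Step 4: +1 fires, +4 burnt (F count now 1)
Step 5: +1 fires, +1 burnt (F count now 1)
Step 6: +0 fires, +1 burnt (F count now 0)
Fire out after step 6
Initially T: 17, now '.': 22
Total burnt (originally-T cells now '.'): 14

Answer: 14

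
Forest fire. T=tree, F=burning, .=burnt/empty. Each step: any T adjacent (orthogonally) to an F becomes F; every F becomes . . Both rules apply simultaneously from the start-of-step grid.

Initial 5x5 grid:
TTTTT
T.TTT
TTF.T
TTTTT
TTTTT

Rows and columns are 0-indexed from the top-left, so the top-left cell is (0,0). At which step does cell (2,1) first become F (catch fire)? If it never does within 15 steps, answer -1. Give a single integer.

Step 1: cell (2,1)='F' (+3 fires, +1 burnt)
  -> target ignites at step 1
Step 2: cell (2,1)='.' (+6 fires, +3 burnt)
Step 3: cell (2,1)='.' (+8 fires, +6 burnt)
Step 4: cell (2,1)='.' (+5 fires, +8 burnt)
Step 5: cell (2,1)='.' (+0 fires, +5 burnt)
  fire out at step 5

1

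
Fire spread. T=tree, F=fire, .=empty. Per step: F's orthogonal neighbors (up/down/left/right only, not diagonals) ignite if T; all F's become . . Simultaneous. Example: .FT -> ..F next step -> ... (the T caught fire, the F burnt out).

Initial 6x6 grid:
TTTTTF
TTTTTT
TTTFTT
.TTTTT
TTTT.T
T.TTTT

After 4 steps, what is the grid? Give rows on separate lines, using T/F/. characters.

Step 1: 6 trees catch fire, 2 burn out
  TTTTF.
  TTTFTF
  TTF.FT
  .TTFTT
  TTTT.T
  T.TTTT
Step 2: 8 trees catch fire, 6 burn out
  TTTF..
  TTF.F.
  TF...F
  .TF.FT
  TTTF.T
  T.TTTT
Step 3: 7 trees catch fire, 8 burn out
  TTF...
  TF....
  F.....
  .F...F
  TTF..T
  T.TFTT
Step 4: 6 trees catch fire, 7 burn out
  TF....
  F.....
  ......
  ......
  TF...F
  T.F.FT

TF....
F.....
......
......
TF...F
T.F.FT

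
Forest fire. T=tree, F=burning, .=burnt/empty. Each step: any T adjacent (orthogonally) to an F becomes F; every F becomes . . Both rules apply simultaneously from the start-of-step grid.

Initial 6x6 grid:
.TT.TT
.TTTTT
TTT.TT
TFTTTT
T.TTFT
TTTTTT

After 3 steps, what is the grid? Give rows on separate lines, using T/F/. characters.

Step 1: 7 trees catch fire, 2 burn out
  .TT.TT
  .TTTTT
  TFT.TT
  F.FTFT
  T.TF.F
  TTTTFT
Step 2: 10 trees catch fire, 7 burn out
  .TT.TT
  .FTTTT
  F.F.FT
  ...F.F
  F.F...
  TTTF.F
Step 3: 6 trees catch fire, 10 burn out
  .FT.TT
  ..FTFT
  .....F
  ......
  ......
  FTF...

.FT.TT
..FTFT
.....F
......
......
FTF...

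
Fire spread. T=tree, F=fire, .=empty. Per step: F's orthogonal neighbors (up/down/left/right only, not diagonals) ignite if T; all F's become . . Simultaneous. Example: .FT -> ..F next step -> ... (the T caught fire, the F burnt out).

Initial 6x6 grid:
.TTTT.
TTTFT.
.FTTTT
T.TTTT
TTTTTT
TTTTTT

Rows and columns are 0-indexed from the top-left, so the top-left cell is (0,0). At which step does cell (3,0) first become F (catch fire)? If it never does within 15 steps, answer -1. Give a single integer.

Step 1: cell (3,0)='T' (+6 fires, +2 burnt)
Step 2: cell (3,0)='T' (+7 fires, +6 burnt)
Step 3: cell (3,0)='T' (+4 fires, +7 burnt)
Step 4: cell (3,0)='T' (+5 fires, +4 burnt)
Step 5: cell (3,0)='T' (+4 fires, +5 burnt)
Step 6: cell (3,0)='F' (+3 fires, +4 burnt)
  -> target ignites at step 6
Step 7: cell (3,0)='.' (+0 fires, +3 burnt)
  fire out at step 7

6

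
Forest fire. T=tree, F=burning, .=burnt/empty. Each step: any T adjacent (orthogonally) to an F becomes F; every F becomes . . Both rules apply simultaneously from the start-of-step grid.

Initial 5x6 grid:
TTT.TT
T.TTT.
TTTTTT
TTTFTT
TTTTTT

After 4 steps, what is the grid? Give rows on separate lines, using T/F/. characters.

Step 1: 4 trees catch fire, 1 burn out
  TTT.TT
  T.TTT.
  TTTFTT
  TTF.FT
  TTTFTT
Step 2: 7 trees catch fire, 4 burn out
  TTT.TT
  T.TFT.
  TTF.FT
  TF...F
  TTF.FT
Step 3: 7 trees catch fire, 7 burn out
  TTT.TT
  T.F.F.
  TF...F
  F.....
  TF...F
Step 4: 4 trees catch fire, 7 burn out
  TTF.FT
  T.....
  F.....
  ......
  F.....

TTF.FT
T.....
F.....
......
F.....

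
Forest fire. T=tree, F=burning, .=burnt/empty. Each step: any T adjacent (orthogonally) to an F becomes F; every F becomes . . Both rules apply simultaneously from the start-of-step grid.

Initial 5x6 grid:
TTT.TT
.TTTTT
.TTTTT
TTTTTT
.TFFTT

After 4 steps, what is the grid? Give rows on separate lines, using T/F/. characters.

Step 1: 4 trees catch fire, 2 burn out
  TTT.TT
  .TTTTT
  .TTTTT
  TTFFTT
  .F..FT
Step 2: 5 trees catch fire, 4 burn out
  TTT.TT
  .TTTTT
  .TFFTT
  TF..FT
  .....F
Step 3: 6 trees catch fire, 5 burn out
  TTT.TT
  .TFFTT
  .F..FT
  F....F
  ......
Step 4: 4 trees catch fire, 6 burn out
  TTF.TT
  .F..FT
  .....F
  ......
  ......

TTF.TT
.F..FT
.....F
......
......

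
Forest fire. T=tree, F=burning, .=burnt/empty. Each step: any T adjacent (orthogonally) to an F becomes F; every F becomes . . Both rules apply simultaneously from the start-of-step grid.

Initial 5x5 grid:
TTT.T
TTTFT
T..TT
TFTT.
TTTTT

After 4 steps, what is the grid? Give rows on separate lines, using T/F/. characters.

Step 1: 6 trees catch fire, 2 burn out
  TTT.T
  TTF.F
  T..FT
  F.FT.
  TFTTT
Step 2: 8 trees catch fire, 6 burn out
  TTF.F
  TF...
  F...F
  ...F.
  F.FTT
Step 3: 3 trees catch fire, 8 burn out
  TF...
  F....
  .....
  .....
  ...FT
Step 4: 2 trees catch fire, 3 burn out
  F....
  .....
  .....
  .....
  ....F

F....
.....
.....
.....
....F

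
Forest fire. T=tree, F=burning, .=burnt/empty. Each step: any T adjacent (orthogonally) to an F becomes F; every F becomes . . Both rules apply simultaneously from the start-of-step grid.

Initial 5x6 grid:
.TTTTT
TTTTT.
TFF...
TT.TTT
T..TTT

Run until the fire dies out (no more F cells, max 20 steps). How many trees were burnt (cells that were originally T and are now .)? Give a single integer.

Step 1: +4 fires, +2 burnt (F count now 4)
Step 2: +5 fires, +4 burnt (F count now 5)
Step 3: +3 fires, +5 burnt (F count now 3)
Step 4: +1 fires, +3 burnt (F count now 1)
Step 5: +1 fires, +1 burnt (F count now 1)
Step 6: +0 fires, +1 burnt (F count now 0)
Fire out after step 6
Initially T: 20, now '.': 24
Total burnt (originally-T cells now '.'): 14

Answer: 14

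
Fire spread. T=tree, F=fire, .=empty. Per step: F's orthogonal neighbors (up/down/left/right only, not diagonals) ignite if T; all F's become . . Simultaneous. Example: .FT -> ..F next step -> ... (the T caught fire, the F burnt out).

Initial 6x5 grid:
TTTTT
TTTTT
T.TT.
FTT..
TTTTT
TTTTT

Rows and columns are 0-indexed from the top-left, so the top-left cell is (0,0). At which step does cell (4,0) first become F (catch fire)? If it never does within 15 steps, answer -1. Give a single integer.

Step 1: cell (4,0)='F' (+3 fires, +1 burnt)
  -> target ignites at step 1
Step 2: cell (4,0)='.' (+4 fires, +3 burnt)
Step 3: cell (4,0)='.' (+5 fires, +4 burnt)
Step 4: cell (4,0)='.' (+5 fires, +5 burnt)
Step 5: cell (4,0)='.' (+4 fires, +5 burnt)
Step 6: cell (4,0)='.' (+3 fires, +4 burnt)
Step 7: cell (4,0)='.' (+1 fires, +3 burnt)
Step 8: cell (4,0)='.' (+0 fires, +1 burnt)
  fire out at step 8

1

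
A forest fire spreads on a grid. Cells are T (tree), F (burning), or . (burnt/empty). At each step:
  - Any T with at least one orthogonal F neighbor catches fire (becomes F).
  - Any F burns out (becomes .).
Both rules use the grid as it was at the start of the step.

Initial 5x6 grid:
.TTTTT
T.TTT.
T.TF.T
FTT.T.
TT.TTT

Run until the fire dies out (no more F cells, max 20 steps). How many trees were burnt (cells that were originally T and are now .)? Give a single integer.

Step 1: +5 fires, +2 burnt (F count now 5)
Step 2: +6 fires, +5 burnt (F count now 6)
Step 3: +2 fires, +6 burnt (F count now 2)
Step 4: +2 fires, +2 burnt (F count now 2)
Step 5: +0 fires, +2 burnt (F count now 0)
Fire out after step 5
Initially T: 20, now '.': 25
Total burnt (originally-T cells now '.'): 15

Answer: 15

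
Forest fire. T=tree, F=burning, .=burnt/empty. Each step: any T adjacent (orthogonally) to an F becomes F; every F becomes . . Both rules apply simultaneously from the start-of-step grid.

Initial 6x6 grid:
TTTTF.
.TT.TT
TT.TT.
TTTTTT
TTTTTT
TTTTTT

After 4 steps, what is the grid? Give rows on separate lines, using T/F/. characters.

Step 1: 2 trees catch fire, 1 burn out
  TTTF..
  .TT.FT
  TT.TT.
  TTTTTT
  TTTTTT
  TTTTTT
Step 2: 3 trees catch fire, 2 burn out
  TTF...
  .TT..F
  TT.TF.
  TTTTTT
  TTTTTT
  TTTTTT
Step 3: 4 trees catch fire, 3 burn out
  TF....
  .TF...
  TT.F..
  TTTTFT
  TTTTTT
  TTTTTT
Step 4: 5 trees catch fire, 4 burn out
  F.....
  .F....
  TT....
  TTTF.F
  TTTTFT
  TTTTTT

F.....
.F....
TT....
TTTF.F
TTTTFT
TTTTTT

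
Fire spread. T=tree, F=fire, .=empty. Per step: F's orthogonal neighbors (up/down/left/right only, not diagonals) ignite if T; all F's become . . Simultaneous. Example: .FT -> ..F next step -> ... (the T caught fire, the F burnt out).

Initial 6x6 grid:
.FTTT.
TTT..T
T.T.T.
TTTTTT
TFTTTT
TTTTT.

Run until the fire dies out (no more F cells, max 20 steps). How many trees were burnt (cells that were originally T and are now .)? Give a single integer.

Step 1: +6 fires, +2 burnt (F count now 6)
Step 2: +8 fires, +6 burnt (F count now 8)
Step 3: +6 fires, +8 burnt (F count now 6)
Step 4: +3 fires, +6 burnt (F count now 3)
Step 5: +2 fires, +3 burnt (F count now 2)
Step 6: +0 fires, +2 burnt (F count now 0)
Fire out after step 6
Initially T: 26, now '.': 35
Total burnt (originally-T cells now '.'): 25

Answer: 25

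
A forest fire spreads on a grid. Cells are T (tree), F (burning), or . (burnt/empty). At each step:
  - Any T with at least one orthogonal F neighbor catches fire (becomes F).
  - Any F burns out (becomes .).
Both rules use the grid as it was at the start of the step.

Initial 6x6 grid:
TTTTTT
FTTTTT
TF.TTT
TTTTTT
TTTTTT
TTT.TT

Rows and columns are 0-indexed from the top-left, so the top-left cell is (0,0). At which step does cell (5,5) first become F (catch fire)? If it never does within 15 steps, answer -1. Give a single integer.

Step 1: cell (5,5)='T' (+4 fires, +2 burnt)
Step 2: cell (5,5)='T' (+5 fires, +4 burnt)
Step 3: cell (5,5)='T' (+6 fires, +5 burnt)
Step 4: cell (5,5)='T' (+7 fires, +6 burnt)
Step 5: cell (5,5)='T' (+5 fires, +7 burnt)
Step 6: cell (5,5)='T' (+4 fires, +5 burnt)
Step 7: cell (5,5)='F' (+1 fires, +4 burnt)
  -> target ignites at step 7
Step 8: cell (5,5)='.' (+0 fires, +1 burnt)
  fire out at step 8

7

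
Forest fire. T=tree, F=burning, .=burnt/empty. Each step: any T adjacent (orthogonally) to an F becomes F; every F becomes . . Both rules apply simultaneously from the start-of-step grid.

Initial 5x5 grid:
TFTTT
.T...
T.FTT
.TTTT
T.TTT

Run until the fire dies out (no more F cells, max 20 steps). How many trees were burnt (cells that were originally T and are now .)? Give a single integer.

Answer: 14

Derivation:
Step 1: +5 fires, +2 burnt (F count now 5)
Step 2: +5 fires, +5 burnt (F count now 5)
Step 3: +3 fires, +5 burnt (F count now 3)
Step 4: +1 fires, +3 burnt (F count now 1)
Step 5: +0 fires, +1 burnt (F count now 0)
Fire out after step 5
Initially T: 16, now '.': 23
Total burnt (originally-T cells now '.'): 14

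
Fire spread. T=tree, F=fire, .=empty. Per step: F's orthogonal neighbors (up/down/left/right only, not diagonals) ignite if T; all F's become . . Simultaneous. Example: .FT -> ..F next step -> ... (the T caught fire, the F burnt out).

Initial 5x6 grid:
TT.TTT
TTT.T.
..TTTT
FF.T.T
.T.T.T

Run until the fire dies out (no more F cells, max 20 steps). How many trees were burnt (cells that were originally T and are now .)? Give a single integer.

Step 1: +1 fires, +2 burnt (F count now 1)
Step 2: +0 fires, +1 burnt (F count now 0)
Fire out after step 2
Initially T: 18, now '.': 13
Total burnt (originally-T cells now '.'): 1

Answer: 1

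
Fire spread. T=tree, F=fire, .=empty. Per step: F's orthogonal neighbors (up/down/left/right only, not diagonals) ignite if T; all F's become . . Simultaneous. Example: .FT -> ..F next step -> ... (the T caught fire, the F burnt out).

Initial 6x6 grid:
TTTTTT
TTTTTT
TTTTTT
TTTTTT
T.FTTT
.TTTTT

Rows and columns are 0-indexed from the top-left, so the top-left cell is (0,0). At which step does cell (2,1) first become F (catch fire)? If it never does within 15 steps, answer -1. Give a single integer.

Step 1: cell (2,1)='T' (+3 fires, +1 burnt)
Step 2: cell (2,1)='T' (+6 fires, +3 burnt)
Step 3: cell (2,1)='F' (+7 fires, +6 burnt)
  -> target ignites at step 3
Step 4: cell (2,1)='.' (+8 fires, +7 burnt)
Step 5: cell (2,1)='.' (+5 fires, +8 burnt)
Step 6: cell (2,1)='.' (+3 fires, +5 burnt)
Step 7: cell (2,1)='.' (+1 fires, +3 burnt)
Step 8: cell (2,1)='.' (+0 fires, +1 burnt)
  fire out at step 8

3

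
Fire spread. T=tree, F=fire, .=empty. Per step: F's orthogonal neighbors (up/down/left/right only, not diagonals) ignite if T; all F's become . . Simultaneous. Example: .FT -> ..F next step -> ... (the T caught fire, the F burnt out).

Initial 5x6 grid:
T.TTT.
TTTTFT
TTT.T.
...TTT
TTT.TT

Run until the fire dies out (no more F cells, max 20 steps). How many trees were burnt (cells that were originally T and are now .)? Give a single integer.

Answer: 18

Derivation:
Step 1: +4 fires, +1 burnt (F count now 4)
Step 2: +3 fires, +4 burnt (F count now 3)
Step 3: +6 fires, +3 burnt (F count now 6)
Step 4: +3 fires, +6 burnt (F count now 3)
Step 5: +2 fires, +3 burnt (F count now 2)
Step 6: +0 fires, +2 burnt (F count now 0)
Fire out after step 6
Initially T: 21, now '.': 27
Total burnt (originally-T cells now '.'): 18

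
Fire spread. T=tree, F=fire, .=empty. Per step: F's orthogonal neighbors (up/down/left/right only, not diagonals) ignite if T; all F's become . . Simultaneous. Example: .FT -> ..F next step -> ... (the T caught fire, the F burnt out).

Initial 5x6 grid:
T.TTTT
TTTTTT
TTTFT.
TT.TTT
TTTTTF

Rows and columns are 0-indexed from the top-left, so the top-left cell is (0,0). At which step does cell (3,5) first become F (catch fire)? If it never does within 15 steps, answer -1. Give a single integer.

Step 1: cell (3,5)='F' (+6 fires, +2 burnt)
  -> target ignites at step 1
Step 2: cell (3,5)='.' (+6 fires, +6 burnt)
Step 3: cell (3,5)='.' (+7 fires, +6 burnt)
Step 4: cell (3,5)='.' (+4 fires, +7 burnt)
Step 5: cell (3,5)='.' (+2 fires, +4 burnt)
Step 6: cell (3,5)='.' (+0 fires, +2 burnt)
  fire out at step 6

1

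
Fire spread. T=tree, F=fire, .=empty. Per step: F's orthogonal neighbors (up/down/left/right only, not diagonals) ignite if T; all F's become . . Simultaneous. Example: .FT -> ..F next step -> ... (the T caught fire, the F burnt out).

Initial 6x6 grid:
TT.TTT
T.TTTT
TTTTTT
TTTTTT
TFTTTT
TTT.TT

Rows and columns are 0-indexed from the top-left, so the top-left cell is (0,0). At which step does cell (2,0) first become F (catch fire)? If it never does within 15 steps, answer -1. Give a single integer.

Step 1: cell (2,0)='T' (+4 fires, +1 burnt)
Step 2: cell (2,0)='T' (+6 fires, +4 burnt)
Step 3: cell (2,0)='F' (+4 fires, +6 burnt)
  -> target ignites at step 3
Step 4: cell (2,0)='.' (+6 fires, +4 burnt)
Step 5: cell (2,0)='.' (+5 fires, +6 burnt)
Step 6: cell (2,0)='.' (+4 fires, +5 burnt)
Step 7: cell (2,0)='.' (+2 fires, +4 burnt)
Step 8: cell (2,0)='.' (+1 fires, +2 burnt)
Step 9: cell (2,0)='.' (+0 fires, +1 burnt)
  fire out at step 9

3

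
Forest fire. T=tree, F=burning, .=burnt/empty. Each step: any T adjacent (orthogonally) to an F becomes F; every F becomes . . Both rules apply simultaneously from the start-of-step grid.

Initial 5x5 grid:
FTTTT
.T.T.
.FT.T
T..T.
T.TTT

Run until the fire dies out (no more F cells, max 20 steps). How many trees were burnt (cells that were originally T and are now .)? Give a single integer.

Step 1: +3 fires, +2 burnt (F count now 3)
Step 2: +1 fires, +3 burnt (F count now 1)
Step 3: +1 fires, +1 burnt (F count now 1)
Step 4: +2 fires, +1 burnt (F count now 2)
Step 5: +0 fires, +2 burnt (F count now 0)
Fire out after step 5
Initially T: 14, now '.': 18
Total burnt (originally-T cells now '.'): 7

Answer: 7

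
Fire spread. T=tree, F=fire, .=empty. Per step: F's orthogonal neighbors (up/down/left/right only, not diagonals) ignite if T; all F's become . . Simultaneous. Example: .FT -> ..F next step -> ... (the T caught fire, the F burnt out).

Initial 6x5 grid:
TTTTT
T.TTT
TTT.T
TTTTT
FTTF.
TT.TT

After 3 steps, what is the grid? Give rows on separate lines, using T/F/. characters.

Step 1: 6 trees catch fire, 2 burn out
  TTTTT
  T.TTT
  TTT.T
  FTTFT
  .FF..
  FT.FT
Step 2: 6 trees catch fire, 6 burn out
  TTTTT
  T.TTT
  FTT.T
  .FF.F
  .....
  .F..F
Step 3: 4 trees catch fire, 6 burn out
  TTTTT
  F.TTT
  .FF.F
  .....
  .....
  .....

TTTTT
F.TTT
.FF.F
.....
.....
.....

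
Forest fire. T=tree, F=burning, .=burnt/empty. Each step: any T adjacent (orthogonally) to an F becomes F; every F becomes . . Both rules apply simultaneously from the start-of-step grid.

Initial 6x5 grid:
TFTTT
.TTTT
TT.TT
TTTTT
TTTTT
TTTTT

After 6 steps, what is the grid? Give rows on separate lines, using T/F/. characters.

Step 1: 3 trees catch fire, 1 burn out
  F.FTT
  .FTTT
  TT.TT
  TTTTT
  TTTTT
  TTTTT
Step 2: 3 trees catch fire, 3 burn out
  ...FT
  ..FTT
  TF.TT
  TTTTT
  TTTTT
  TTTTT
Step 3: 4 trees catch fire, 3 burn out
  ....F
  ...FT
  F..TT
  TFTTT
  TTTTT
  TTTTT
Step 4: 5 trees catch fire, 4 burn out
  .....
  ....F
  ...FT
  F.FTT
  TFTTT
  TTTTT
Step 5: 5 trees catch fire, 5 burn out
  .....
  .....
  ....F
  ...FT
  F.FTT
  TFTTT
Step 6: 4 trees catch fire, 5 burn out
  .....
  .....
  .....
  ....F
  ...FT
  F.FTT

.....
.....
.....
....F
...FT
F.FTT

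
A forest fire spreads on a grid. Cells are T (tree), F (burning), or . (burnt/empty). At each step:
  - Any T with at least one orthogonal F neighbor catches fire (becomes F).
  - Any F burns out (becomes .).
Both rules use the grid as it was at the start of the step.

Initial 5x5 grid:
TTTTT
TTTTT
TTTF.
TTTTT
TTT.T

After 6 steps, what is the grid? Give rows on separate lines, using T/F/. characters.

Step 1: 3 trees catch fire, 1 burn out
  TTTTT
  TTTFT
  TTF..
  TTTFT
  TTT.T
Step 2: 6 trees catch fire, 3 burn out
  TTTFT
  TTF.F
  TF...
  TTF.F
  TTT.T
Step 3: 7 trees catch fire, 6 burn out
  TTF.F
  TF...
  F....
  TF...
  TTF.F
Step 4: 4 trees catch fire, 7 burn out
  TF...
  F....
  .....
  F....
  TF...
Step 5: 2 trees catch fire, 4 burn out
  F....
  .....
  .....
  .....
  F....
Step 6: 0 trees catch fire, 2 burn out
  .....
  .....
  .....
  .....
  .....

.....
.....
.....
.....
.....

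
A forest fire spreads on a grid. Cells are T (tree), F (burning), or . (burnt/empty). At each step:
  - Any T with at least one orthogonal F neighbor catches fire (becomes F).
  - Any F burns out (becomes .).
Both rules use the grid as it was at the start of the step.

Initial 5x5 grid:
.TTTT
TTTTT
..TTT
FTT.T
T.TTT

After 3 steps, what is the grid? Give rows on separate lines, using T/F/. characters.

Step 1: 2 trees catch fire, 1 burn out
  .TTTT
  TTTTT
  ..TTT
  .FT.T
  F.TTT
Step 2: 1 trees catch fire, 2 burn out
  .TTTT
  TTTTT
  ..TTT
  ..F.T
  ..TTT
Step 3: 2 trees catch fire, 1 burn out
  .TTTT
  TTTTT
  ..FTT
  ....T
  ..FTT

.TTTT
TTTTT
..FTT
....T
..FTT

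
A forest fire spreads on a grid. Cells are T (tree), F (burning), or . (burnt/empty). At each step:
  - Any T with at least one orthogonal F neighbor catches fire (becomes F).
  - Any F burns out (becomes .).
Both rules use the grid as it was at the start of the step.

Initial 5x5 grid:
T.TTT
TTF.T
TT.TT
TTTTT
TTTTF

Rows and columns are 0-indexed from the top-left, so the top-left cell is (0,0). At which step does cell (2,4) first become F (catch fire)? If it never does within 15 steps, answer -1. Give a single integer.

Step 1: cell (2,4)='T' (+4 fires, +2 burnt)
Step 2: cell (2,4)='F' (+6 fires, +4 burnt)
  -> target ignites at step 2
Step 3: cell (2,4)='.' (+8 fires, +6 burnt)
Step 4: cell (2,4)='.' (+2 fires, +8 burnt)
Step 5: cell (2,4)='.' (+0 fires, +2 burnt)
  fire out at step 5

2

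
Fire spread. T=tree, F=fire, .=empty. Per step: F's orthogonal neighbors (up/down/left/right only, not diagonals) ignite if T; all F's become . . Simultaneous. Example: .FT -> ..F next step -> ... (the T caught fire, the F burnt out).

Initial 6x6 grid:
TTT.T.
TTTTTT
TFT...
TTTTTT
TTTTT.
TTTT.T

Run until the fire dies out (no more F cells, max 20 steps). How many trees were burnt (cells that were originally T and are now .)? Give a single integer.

Answer: 27

Derivation:
Step 1: +4 fires, +1 burnt (F count now 4)
Step 2: +6 fires, +4 burnt (F count now 6)
Step 3: +7 fires, +6 burnt (F count now 7)
Step 4: +5 fires, +7 burnt (F count now 5)
Step 5: +5 fires, +5 burnt (F count now 5)
Step 6: +0 fires, +5 burnt (F count now 0)
Fire out after step 6
Initially T: 28, now '.': 35
Total burnt (originally-T cells now '.'): 27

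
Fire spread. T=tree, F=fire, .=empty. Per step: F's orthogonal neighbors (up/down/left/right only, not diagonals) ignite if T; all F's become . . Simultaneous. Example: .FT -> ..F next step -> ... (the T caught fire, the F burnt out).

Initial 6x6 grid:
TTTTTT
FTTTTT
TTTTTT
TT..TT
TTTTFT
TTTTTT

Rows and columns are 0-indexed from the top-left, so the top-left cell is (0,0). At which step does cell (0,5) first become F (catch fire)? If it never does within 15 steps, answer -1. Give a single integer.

Step 1: cell (0,5)='T' (+7 fires, +2 burnt)
Step 2: cell (0,5)='T' (+9 fires, +7 burnt)
Step 3: cell (0,5)='T' (+10 fires, +9 burnt)
Step 4: cell (0,5)='T' (+5 fires, +10 burnt)
Step 5: cell (0,5)='F' (+1 fires, +5 burnt)
  -> target ignites at step 5
Step 6: cell (0,5)='.' (+0 fires, +1 burnt)
  fire out at step 6

5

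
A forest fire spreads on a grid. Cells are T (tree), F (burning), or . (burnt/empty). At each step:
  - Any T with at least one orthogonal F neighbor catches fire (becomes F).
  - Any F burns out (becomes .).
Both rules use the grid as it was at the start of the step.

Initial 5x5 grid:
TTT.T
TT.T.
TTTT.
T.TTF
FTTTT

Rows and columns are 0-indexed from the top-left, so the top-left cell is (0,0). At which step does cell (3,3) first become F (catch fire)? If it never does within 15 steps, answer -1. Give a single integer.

Step 1: cell (3,3)='F' (+4 fires, +2 burnt)
  -> target ignites at step 1
Step 2: cell (3,3)='.' (+5 fires, +4 burnt)
Step 3: cell (3,3)='.' (+4 fires, +5 burnt)
Step 4: cell (3,3)='.' (+2 fires, +4 burnt)
Step 5: cell (3,3)='.' (+1 fires, +2 burnt)
Step 6: cell (3,3)='.' (+1 fires, +1 burnt)
Step 7: cell (3,3)='.' (+0 fires, +1 burnt)
  fire out at step 7

1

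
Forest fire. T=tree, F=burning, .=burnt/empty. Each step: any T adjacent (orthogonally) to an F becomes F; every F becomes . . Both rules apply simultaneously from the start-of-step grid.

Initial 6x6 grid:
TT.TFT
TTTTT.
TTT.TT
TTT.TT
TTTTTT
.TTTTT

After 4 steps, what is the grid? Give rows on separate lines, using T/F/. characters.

Step 1: 3 trees catch fire, 1 burn out
  TT.F.F
  TTTTF.
  TTT.TT
  TTT.TT
  TTTTTT
  .TTTTT
Step 2: 2 trees catch fire, 3 burn out
  TT....
  TTTF..
  TTT.FT
  TTT.TT
  TTTTTT
  .TTTTT
Step 3: 3 trees catch fire, 2 burn out
  TT....
  TTF...
  TTT..F
  TTT.FT
  TTTTTT
  .TTTTT
Step 4: 4 trees catch fire, 3 burn out
  TT....
  TF....
  TTF...
  TTT..F
  TTTTFT
  .TTTTT

TT....
TF....
TTF...
TTT..F
TTTTFT
.TTTTT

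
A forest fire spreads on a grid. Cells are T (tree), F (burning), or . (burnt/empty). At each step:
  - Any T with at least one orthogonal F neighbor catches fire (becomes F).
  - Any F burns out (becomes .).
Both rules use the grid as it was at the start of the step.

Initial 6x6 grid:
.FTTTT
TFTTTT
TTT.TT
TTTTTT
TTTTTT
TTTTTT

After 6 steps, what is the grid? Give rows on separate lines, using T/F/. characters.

Step 1: 4 trees catch fire, 2 burn out
  ..FTTT
  F.FTTT
  TFT.TT
  TTTTTT
  TTTTTT
  TTTTTT
Step 2: 5 trees catch fire, 4 burn out
  ...FTT
  ...FTT
  F.F.TT
  TFTTTT
  TTTTTT
  TTTTTT
Step 3: 5 trees catch fire, 5 burn out
  ....FT
  ....FT
  ....TT
  F.FTTT
  TFTTTT
  TTTTTT
Step 4: 7 trees catch fire, 5 burn out
  .....F
  .....F
  ....FT
  ...FTT
  F.FTTT
  TFTTTT
Step 5: 5 trees catch fire, 7 burn out
  ......
  ......
  .....F
  ....FT
  ...FTT
  F.FTTT
Step 6: 3 trees catch fire, 5 burn out
  ......
  ......
  ......
  .....F
  ....FT
  ...FTT

......
......
......
.....F
....FT
...FTT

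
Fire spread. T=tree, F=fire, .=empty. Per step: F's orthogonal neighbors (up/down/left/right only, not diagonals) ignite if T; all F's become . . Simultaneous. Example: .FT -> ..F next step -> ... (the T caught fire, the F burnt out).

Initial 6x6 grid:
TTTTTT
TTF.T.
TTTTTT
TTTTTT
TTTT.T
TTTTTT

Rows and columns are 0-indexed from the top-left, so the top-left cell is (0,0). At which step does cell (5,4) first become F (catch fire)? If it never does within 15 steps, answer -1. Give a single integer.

Step 1: cell (5,4)='T' (+3 fires, +1 burnt)
Step 2: cell (5,4)='T' (+6 fires, +3 burnt)
Step 3: cell (5,4)='T' (+7 fires, +6 burnt)
Step 4: cell (5,4)='T' (+8 fires, +7 burnt)
Step 5: cell (5,4)='T' (+4 fires, +8 burnt)
Step 6: cell (5,4)='F' (+3 fires, +4 burnt)
  -> target ignites at step 6
Step 7: cell (5,4)='.' (+1 fires, +3 burnt)
Step 8: cell (5,4)='.' (+0 fires, +1 burnt)
  fire out at step 8

6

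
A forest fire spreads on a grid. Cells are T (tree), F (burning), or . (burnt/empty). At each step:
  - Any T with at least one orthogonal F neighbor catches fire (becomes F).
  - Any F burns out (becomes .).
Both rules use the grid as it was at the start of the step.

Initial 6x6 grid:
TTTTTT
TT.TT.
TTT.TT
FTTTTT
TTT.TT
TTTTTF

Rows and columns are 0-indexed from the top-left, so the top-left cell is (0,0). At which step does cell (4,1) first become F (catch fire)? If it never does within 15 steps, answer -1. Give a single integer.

Step 1: cell (4,1)='T' (+5 fires, +2 burnt)
Step 2: cell (4,1)='F' (+8 fires, +5 burnt)
  -> target ignites at step 2
Step 3: cell (4,1)='.' (+9 fires, +8 burnt)
Step 4: cell (4,1)='.' (+2 fires, +9 burnt)
Step 5: cell (4,1)='.' (+2 fires, +2 burnt)
Step 6: cell (4,1)='.' (+3 fires, +2 burnt)
Step 7: cell (4,1)='.' (+1 fires, +3 burnt)
Step 8: cell (4,1)='.' (+0 fires, +1 burnt)
  fire out at step 8

2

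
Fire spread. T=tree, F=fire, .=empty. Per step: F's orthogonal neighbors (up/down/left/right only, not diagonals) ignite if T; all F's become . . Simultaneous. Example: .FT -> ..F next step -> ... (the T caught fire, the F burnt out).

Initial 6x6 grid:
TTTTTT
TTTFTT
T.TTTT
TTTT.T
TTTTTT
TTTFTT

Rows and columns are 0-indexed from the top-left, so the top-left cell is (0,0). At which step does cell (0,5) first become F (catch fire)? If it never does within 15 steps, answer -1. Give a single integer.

Step 1: cell (0,5)='T' (+7 fires, +2 burnt)
Step 2: cell (0,5)='T' (+11 fires, +7 burnt)
Step 3: cell (0,5)='F' (+8 fires, +11 burnt)
  -> target ignites at step 3
Step 4: cell (0,5)='.' (+5 fires, +8 burnt)
Step 5: cell (0,5)='.' (+1 fires, +5 burnt)
Step 6: cell (0,5)='.' (+0 fires, +1 burnt)
  fire out at step 6

3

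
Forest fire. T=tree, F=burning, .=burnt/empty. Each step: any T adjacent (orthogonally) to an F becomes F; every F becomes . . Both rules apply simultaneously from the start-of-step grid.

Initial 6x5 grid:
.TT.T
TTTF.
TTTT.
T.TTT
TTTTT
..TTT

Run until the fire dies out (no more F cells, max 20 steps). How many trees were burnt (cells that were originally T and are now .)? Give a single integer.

Answer: 21

Derivation:
Step 1: +2 fires, +1 burnt (F count now 2)
Step 2: +4 fires, +2 burnt (F count now 4)
Step 3: +6 fires, +4 burnt (F count now 6)
Step 4: +4 fires, +6 burnt (F count now 4)
Step 5: +4 fires, +4 burnt (F count now 4)
Step 6: +1 fires, +4 burnt (F count now 1)
Step 7: +0 fires, +1 burnt (F count now 0)
Fire out after step 7
Initially T: 22, now '.': 29
Total burnt (originally-T cells now '.'): 21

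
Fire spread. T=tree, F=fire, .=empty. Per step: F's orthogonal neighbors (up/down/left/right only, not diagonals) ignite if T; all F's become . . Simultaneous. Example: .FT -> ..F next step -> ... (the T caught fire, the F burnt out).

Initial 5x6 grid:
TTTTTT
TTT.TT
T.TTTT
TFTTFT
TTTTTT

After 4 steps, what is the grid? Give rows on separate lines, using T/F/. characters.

Step 1: 7 trees catch fire, 2 burn out
  TTTTTT
  TTT.TT
  T.TTFT
  F.FF.F
  TFTTFT
Step 2: 9 trees catch fire, 7 burn out
  TTTTTT
  TTT.FT
  F.FF.F
  ......
  F.FF.F
Step 3: 4 trees catch fire, 9 burn out
  TTTTFT
  FTF..F
  ......
  ......
  ......
Step 4: 5 trees catch fire, 4 burn out
  FTFF.F
  .F....
  ......
  ......
  ......

FTFF.F
.F....
......
......
......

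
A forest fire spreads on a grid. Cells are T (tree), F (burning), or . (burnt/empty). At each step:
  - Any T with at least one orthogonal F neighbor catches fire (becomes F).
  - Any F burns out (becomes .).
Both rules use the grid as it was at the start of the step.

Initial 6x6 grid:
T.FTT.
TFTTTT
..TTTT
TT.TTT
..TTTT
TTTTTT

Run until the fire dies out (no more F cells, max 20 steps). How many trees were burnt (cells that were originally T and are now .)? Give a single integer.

Step 1: +3 fires, +2 burnt (F count now 3)
Step 2: +4 fires, +3 burnt (F count now 4)
Step 3: +2 fires, +4 burnt (F count now 2)
Step 4: +3 fires, +2 burnt (F count now 3)
Step 5: +3 fires, +3 burnt (F count now 3)
Step 6: +4 fires, +3 burnt (F count now 4)
Step 7: +3 fires, +4 burnt (F count now 3)
Step 8: +2 fires, +3 burnt (F count now 2)
Step 9: +1 fires, +2 burnt (F count now 1)
Step 10: +0 fires, +1 burnt (F count now 0)
Fire out after step 10
Initially T: 27, now '.': 34
Total burnt (originally-T cells now '.'): 25

Answer: 25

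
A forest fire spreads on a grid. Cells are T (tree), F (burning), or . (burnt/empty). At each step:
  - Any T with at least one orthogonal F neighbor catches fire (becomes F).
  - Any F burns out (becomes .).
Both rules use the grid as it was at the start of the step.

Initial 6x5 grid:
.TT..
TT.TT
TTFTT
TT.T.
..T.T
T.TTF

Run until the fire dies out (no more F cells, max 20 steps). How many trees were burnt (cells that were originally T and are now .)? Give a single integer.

Step 1: +4 fires, +2 burnt (F count now 4)
Step 2: +7 fires, +4 burnt (F count now 7)
Step 3: +5 fires, +7 burnt (F count now 5)
Step 4: +1 fires, +5 burnt (F count now 1)
Step 5: +0 fires, +1 burnt (F count now 0)
Fire out after step 5
Initially T: 18, now '.': 29
Total burnt (originally-T cells now '.'): 17

Answer: 17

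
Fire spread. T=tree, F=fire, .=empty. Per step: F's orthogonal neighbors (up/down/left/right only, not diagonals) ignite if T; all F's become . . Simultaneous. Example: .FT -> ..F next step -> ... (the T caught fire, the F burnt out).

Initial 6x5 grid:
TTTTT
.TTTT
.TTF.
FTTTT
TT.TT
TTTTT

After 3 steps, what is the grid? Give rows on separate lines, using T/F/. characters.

Step 1: 5 trees catch fire, 2 burn out
  TTTTT
  .TTFT
  .TF..
  .FTFT
  FT.TT
  TTTTT
Step 2: 9 trees catch fire, 5 burn out
  TTTFT
  .TF.F
  .F...
  ..F.F
  .F.FT
  FTTTT
Step 3: 6 trees catch fire, 9 burn out
  TTF.F
  .F...
  .....
  .....
  ....F
  .FTFT

TTF.F
.F...
.....
.....
....F
.FTFT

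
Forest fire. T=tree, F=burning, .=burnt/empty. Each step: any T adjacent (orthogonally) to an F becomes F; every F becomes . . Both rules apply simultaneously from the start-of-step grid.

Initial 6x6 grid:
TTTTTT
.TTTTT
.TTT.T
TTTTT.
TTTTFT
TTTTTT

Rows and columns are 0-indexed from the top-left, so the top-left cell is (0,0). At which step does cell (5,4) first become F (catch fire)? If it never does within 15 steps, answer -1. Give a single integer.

Step 1: cell (5,4)='F' (+4 fires, +1 burnt)
  -> target ignites at step 1
Step 2: cell (5,4)='.' (+4 fires, +4 burnt)
Step 3: cell (5,4)='.' (+4 fires, +4 burnt)
Step 4: cell (5,4)='.' (+5 fires, +4 burnt)
Step 5: cell (5,4)='.' (+6 fires, +5 burnt)
Step 6: cell (5,4)='.' (+4 fires, +6 burnt)
Step 7: cell (5,4)='.' (+3 fires, +4 burnt)
Step 8: cell (5,4)='.' (+1 fires, +3 burnt)
Step 9: cell (5,4)='.' (+0 fires, +1 burnt)
  fire out at step 9

1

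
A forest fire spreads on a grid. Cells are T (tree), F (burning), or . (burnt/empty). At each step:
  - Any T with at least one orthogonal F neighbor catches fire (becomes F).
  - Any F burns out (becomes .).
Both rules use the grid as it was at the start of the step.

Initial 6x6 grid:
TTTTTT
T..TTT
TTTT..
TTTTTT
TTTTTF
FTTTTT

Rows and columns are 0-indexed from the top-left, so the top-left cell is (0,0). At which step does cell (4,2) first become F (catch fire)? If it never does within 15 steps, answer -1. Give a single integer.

Step 1: cell (4,2)='T' (+5 fires, +2 burnt)
Step 2: cell (4,2)='T' (+6 fires, +5 burnt)
Step 3: cell (4,2)='F' (+5 fires, +6 burnt)
  -> target ignites at step 3
Step 4: cell (4,2)='.' (+4 fires, +5 burnt)
Step 5: cell (4,2)='.' (+3 fires, +4 burnt)
Step 6: cell (4,2)='.' (+3 fires, +3 burnt)
Step 7: cell (4,2)='.' (+3 fires, +3 burnt)
Step 8: cell (4,2)='.' (+1 fires, +3 burnt)
Step 9: cell (4,2)='.' (+0 fires, +1 burnt)
  fire out at step 9

3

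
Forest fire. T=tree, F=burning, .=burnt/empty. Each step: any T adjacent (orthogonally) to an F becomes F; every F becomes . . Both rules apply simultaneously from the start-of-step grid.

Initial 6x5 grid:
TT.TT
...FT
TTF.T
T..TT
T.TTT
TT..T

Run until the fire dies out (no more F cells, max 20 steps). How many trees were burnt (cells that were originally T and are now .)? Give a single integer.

Step 1: +3 fires, +2 burnt (F count now 3)
Step 2: +3 fires, +3 burnt (F count now 3)
Step 3: +2 fires, +3 burnt (F count now 2)
Step 4: +3 fires, +2 burnt (F count now 3)
Step 5: +3 fires, +3 burnt (F count now 3)
Step 6: +2 fires, +3 burnt (F count now 2)
Step 7: +0 fires, +2 burnt (F count now 0)
Fire out after step 7
Initially T: 18, now '.': 28
Total burnt (originally-T cells now '.'): 16

Answer: 16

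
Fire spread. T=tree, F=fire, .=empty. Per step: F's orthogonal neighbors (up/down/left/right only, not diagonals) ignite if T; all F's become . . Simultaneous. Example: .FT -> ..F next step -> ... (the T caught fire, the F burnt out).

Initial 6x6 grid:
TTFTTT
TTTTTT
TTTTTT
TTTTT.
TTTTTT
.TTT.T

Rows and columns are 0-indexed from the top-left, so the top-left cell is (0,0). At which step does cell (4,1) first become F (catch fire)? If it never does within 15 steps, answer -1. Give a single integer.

Step 1: cell (4,1)='T' (+3 fires, +1 burnt)
Step 2: cell (4,1)='T' (+5 fires, +3 burnt)
Step 3: cell (4,1)='T' (+6 fires, +5 burnt)
Step 4: cell (4,1)='T' (+6 fires, +6 burnt)
Step 5: cell (4,1)='F' (+6 fires, +6 burnt)
  -> target ignites at step 5
Step 6: cell (4,1)='.' (+4 fires, +6 burnt)
Step 7: cell (4,1)='.' (+1 fires, +4 burnt)
Step 8: cell (4,1)='.' (+1 fires, +1 burnt)
Step 9: cell (4,1)='.' (+0 fires, +1 burnt)
  fire out at step 9

5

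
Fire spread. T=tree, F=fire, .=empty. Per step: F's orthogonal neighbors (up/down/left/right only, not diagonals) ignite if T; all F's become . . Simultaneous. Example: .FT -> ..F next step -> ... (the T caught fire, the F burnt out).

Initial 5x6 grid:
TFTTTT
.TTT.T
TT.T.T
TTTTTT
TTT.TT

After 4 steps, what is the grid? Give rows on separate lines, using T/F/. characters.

Step 1: 3 trees catch fire, 1 burn out
  F.FTTT
  .FTT.T
  TT.T.T
  TTTTTT
  TTT.TT
Step 2: 3 trees catch fire, 3 burn out
  ...FTT
  ..FT.T
  TF.T.T
  TTTTTT
  TTT.TT
Step 3: 4 trees catch fire, 3 burn out
  ....FT
  ...F.T
  F..T.T
  TFTTTT
  TTT.TT
Step 4: 5 trees catch fire, 4 burn out
  .....F
  .....T
  ...F.T
  F.FTTT
  TFT.TT

.....F
.....T
...F.T
F.FTTT
TFT.TT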